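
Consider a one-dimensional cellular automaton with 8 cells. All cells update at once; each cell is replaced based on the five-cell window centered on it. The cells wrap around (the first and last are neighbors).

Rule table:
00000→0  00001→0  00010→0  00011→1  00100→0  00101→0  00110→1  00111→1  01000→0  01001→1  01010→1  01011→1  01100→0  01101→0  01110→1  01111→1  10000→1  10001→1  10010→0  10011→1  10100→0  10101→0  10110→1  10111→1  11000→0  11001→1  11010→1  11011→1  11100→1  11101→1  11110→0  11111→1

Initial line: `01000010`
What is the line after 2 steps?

01000100

00010001
01000100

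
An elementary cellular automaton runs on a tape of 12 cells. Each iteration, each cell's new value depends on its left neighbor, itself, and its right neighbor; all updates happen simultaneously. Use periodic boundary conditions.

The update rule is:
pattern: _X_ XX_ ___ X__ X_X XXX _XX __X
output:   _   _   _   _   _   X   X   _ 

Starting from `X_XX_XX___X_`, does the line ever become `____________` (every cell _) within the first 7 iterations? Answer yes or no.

__X__X______
____________
all cells are _ at iteration 2

yes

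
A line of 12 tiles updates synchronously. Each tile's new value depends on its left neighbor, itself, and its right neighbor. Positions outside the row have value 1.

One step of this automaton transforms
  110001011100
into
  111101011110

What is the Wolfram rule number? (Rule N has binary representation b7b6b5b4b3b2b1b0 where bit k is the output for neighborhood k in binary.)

position 0: 111 → 1  (bit 7 = 1)
position 1: 110 → 1  (bit 6 = 1)
position 6: 101 → 0  (bit 5 = 0)
position 2: 100 → 1  (bit 4 = 1)
position 7: 011 → 1  (bit 3 = 1)
position 5: 010 → 1  (bit 2 = 1)
position 4: 001 → 0  (bit 1 = 0)
position 3: 000 → 1  (bit 0 = 1)
bits b7..b0 = 11011101 = 221

221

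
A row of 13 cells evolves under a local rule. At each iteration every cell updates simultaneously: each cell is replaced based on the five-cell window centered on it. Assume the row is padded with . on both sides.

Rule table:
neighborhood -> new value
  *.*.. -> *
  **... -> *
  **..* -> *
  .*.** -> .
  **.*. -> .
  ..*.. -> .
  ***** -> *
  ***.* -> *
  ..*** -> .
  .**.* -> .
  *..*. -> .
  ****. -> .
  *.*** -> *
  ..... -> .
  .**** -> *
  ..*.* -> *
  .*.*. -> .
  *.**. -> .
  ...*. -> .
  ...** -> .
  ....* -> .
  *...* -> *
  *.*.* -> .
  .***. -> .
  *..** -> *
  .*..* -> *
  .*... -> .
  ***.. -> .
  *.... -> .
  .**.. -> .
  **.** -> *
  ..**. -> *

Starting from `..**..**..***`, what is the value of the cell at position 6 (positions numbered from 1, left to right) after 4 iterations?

.

..*.***.**...
..*.*.**..*..
..*.....*....
.............
position 6 holds .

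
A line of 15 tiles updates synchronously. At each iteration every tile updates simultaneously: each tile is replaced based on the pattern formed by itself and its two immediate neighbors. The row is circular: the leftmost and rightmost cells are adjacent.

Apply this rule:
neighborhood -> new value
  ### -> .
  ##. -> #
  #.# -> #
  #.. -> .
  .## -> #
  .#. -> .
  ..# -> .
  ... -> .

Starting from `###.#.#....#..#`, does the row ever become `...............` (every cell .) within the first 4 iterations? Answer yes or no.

..##.#........#
..###..........
..#.#..........
...#...........
iteration 4 is ...#..........., still not uniform .

no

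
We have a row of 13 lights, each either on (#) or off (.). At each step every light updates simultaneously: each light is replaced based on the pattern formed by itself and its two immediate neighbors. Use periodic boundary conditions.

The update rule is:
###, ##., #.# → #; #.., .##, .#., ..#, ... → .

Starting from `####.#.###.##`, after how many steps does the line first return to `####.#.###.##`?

13

step 1: #####.#.###.#
step 2: ######.#.###.
step 3: .######.#.###
step 4: #.######.#.##
step 5: ##.######.#.#
step 6: ###.######.#.
step 7: .###.######.#
step 8: #.###.######.
step 9: .#.###.######
step 10: #.#.###.#####
step 11: ##.#.###.####
step 12: ###.#.###.###
step 13: ####.#.###.##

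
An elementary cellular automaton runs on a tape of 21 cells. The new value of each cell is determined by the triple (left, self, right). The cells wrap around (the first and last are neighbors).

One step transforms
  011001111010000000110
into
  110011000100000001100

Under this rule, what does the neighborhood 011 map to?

At position 1 the neighborhood is 011; the next row has 1 there.

1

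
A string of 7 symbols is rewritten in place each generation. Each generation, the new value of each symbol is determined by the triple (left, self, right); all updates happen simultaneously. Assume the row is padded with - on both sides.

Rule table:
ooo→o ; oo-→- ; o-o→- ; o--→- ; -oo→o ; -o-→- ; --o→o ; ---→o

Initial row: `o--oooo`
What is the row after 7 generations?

--o--o-

--oooo-
ooooo--
oooo--o
ooo--o-
oo--o--
o--o--o
--o--o-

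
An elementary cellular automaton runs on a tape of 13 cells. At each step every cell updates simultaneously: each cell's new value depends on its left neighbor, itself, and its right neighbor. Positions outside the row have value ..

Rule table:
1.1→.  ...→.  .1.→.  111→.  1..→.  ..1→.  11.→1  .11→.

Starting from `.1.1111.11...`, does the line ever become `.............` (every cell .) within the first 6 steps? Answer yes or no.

yes

step 1: ......1..1...
step 2: .............
all cells are . at step 2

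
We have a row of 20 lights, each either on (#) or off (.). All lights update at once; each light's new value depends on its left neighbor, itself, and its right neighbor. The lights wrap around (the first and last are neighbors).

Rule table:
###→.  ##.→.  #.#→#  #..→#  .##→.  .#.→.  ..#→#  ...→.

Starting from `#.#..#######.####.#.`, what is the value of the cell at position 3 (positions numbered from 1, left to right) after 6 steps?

.#.##.......#....#.#
#.#..#.....#.#..#.#.
.#.##.#...#.#.##.#.#
#.#..#.#.#.#.#..#.#.
.#.##.#.#.#.#.##.#.#
#.#..#.#.#.#.#..#.#.
position 3 holds #

#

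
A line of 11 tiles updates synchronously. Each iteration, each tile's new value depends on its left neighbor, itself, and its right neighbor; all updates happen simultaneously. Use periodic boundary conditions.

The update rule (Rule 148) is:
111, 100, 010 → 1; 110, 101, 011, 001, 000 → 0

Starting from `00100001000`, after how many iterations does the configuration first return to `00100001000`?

00110001100
00001000010
00001100011
10000010000
11000011000
00100000100
00110000110
00001000001
10001100001
01000010000
01100011000
00010000100
00011000110
00000100001
10000110001
01000001000
01100001100
00010000010
00011000011
10000100000
11000110000
00100001000

22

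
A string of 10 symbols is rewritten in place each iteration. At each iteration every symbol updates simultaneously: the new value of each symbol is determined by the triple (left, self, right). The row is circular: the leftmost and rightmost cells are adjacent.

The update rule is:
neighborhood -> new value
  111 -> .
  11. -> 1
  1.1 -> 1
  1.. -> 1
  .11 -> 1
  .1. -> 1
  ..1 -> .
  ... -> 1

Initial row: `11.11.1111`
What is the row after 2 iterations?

.1....1111

iteration 1: .111111...
iteration 2: .1....1111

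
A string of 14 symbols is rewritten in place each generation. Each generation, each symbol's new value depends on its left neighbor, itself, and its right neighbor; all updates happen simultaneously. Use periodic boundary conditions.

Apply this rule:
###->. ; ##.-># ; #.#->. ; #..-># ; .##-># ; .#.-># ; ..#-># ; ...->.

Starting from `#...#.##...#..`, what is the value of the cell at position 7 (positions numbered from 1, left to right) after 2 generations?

#

##.##.###.####
.#.##.#.#.#...
position 7 holds #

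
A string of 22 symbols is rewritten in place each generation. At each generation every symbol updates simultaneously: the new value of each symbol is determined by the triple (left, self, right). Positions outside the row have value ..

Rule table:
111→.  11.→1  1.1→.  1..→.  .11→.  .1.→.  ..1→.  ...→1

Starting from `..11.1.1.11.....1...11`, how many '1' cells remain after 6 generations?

1..1......1.111...1..1
.....1111.....1.1.....
1111....1.111.....1111
...1.11.....1.111....1
11....1.111.....1.11..
.1.11.....1.111....1.1
count of 1: 9

9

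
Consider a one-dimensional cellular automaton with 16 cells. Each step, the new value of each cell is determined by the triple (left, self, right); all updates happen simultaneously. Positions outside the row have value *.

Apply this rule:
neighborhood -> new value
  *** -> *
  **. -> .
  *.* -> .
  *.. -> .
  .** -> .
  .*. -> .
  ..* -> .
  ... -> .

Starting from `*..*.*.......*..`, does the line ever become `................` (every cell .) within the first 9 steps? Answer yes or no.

yes

................
all cells are . at step 1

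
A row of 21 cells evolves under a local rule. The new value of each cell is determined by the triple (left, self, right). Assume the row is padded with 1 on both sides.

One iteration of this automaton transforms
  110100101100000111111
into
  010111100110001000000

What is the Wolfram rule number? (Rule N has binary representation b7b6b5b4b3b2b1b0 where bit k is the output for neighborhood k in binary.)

position 0: 111 → 0  (bit 7 = 0)
position 1: 110 → 1  (bit 6 = 1)
position 2: 101 → 0  (bit 5 = 0)
position 4: 100 → 1  (bit 4 = 1)
position 8: 011 → 0  (bit 3 = 0)
position 3: 010 → 1  (bit 2 = 1)
position 5: 001 → 1  (bit 1 = 1)
position 11: 000 → 0  (bit 0 = 0)
bits b7..b0 = 01010110 = 86

86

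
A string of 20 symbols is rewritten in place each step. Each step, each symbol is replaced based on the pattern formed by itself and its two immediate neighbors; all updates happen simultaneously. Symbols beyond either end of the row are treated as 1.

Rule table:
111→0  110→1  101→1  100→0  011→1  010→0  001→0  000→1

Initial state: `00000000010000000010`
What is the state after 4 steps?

10110100010001101101

step 1: 01111111000111111001
step 2: 11000001010100001001
step 3: 01011100101001100001
step 4: 10110100010001101101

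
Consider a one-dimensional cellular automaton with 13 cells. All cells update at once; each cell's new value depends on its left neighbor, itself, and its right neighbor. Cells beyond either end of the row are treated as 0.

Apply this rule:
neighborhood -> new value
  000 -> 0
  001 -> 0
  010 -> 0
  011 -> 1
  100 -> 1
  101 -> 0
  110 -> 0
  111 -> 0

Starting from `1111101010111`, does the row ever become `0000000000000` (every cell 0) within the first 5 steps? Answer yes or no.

no

1000000000100
0100000000010
0010000000001
0001000000000
0000100000000
step 5 is 0000100000000, still not uniform 0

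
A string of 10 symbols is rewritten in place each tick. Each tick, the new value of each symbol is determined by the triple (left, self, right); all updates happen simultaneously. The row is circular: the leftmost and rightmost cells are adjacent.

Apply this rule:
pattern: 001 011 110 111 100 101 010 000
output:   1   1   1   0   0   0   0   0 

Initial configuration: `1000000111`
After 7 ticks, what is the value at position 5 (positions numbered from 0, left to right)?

0

1000001100
0000011101
0000110100
0001110000
0011010000
0111000000
1101000000
position 5 holds 0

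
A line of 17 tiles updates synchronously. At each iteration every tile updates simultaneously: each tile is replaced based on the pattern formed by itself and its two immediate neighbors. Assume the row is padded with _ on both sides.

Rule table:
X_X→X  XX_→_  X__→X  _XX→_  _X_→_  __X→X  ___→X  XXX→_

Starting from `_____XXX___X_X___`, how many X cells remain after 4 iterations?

XXXXX___XXX_X_XXX
_____XXX___X_X___  (repeats iteration 0; period 2)
iteration 4: _____XXX___X_X___
count of X: 5

5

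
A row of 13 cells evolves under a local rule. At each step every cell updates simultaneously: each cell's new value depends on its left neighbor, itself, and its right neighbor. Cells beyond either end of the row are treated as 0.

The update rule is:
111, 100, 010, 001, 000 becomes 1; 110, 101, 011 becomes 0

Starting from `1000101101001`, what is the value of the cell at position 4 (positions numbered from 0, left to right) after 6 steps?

0

1111100001111
0111011110110
1010001100001
1011110011111
1001101101110
1110000000101
position 4 holds 0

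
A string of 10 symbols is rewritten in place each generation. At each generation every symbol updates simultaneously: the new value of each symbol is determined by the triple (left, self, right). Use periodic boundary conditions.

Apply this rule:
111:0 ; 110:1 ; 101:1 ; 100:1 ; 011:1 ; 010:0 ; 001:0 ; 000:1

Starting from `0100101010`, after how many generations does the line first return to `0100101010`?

0010010101
1001001010
0100100101
1010010010
0101001001
1010100100
0101010010
0010101001
1001010100
0100101010

10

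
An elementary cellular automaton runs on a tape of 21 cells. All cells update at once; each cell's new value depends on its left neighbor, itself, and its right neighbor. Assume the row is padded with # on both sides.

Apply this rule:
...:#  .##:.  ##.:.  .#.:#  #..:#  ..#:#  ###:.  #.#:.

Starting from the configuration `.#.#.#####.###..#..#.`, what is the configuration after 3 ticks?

.#............#######

.#.#..........######.
.#.###########.......
.#............#######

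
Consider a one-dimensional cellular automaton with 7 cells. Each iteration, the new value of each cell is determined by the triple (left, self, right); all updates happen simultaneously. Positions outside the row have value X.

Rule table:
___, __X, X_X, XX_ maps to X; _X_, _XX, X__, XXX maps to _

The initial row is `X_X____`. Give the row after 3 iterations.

XX__XXX
_X_X___
X_X__XX

X_X__XX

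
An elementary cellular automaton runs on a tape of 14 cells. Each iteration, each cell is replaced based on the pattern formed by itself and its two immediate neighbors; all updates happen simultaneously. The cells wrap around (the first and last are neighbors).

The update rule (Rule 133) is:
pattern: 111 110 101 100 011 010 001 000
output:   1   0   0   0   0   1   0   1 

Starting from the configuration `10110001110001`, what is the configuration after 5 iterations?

iteration 1: 00000100100100
iteration 2: 11110100100101
iteration 3: 11100100100100
iteration 4: 01000100100100
iteration 5: 01010100100101

01010100100101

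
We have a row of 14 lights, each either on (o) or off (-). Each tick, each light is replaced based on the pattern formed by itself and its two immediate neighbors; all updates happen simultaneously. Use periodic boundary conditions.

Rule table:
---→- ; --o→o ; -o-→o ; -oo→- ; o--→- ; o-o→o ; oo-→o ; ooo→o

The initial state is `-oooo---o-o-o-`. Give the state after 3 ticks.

o-ooo--oooooo-
oo-oo-o-oooooo
ooo-oooo-ooooo

ooo-oooo-ooooo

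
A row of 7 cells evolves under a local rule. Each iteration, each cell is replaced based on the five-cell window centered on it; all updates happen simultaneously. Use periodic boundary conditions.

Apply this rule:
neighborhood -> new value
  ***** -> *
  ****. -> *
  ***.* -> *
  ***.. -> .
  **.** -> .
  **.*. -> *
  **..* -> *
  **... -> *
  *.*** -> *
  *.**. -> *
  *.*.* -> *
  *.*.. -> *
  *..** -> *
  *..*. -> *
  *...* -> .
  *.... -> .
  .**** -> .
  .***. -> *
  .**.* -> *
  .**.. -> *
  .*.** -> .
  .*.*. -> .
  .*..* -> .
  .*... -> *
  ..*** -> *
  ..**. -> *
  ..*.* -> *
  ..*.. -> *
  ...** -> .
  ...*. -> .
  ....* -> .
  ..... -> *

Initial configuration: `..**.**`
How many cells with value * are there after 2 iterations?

5

****.**
****.*.
count of *: 5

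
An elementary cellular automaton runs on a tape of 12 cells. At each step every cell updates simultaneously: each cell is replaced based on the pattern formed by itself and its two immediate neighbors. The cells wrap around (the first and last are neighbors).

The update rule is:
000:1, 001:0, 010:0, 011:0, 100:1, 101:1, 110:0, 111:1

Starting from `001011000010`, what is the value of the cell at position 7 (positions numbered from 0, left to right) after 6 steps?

100100111001
010010010100
001001001011
100100100100
010010010010
001001001001
position 7 holds 0

0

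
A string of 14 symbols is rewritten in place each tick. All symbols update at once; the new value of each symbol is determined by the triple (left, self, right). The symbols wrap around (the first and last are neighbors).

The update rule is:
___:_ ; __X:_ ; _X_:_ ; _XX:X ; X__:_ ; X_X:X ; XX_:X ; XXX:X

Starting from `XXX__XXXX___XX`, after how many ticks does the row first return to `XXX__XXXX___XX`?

tick 1: XXX__XXXX___XX

1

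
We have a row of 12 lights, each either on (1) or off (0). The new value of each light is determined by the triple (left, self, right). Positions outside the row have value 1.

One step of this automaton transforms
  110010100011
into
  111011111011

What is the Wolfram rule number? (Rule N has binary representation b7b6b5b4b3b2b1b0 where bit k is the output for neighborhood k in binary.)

253

position 0: 111 → 1  (bit 7 = 1)
position 1: 110 → 1  (bit 6 = 1)
position 5: 101 → 1  (bit 5 = 1)
position 2: 100 → 1  (bit 4 = 1)
position 10: 011 → 1  (bit 3 = 1)
position 4: 010 → 1  (bit 2 = 1)
position 3: 001 → 0  (bit 1 = 0)
position 8: 000 → 1  (bit 0 = 1)
bits b7..b0 = 11111101 = 253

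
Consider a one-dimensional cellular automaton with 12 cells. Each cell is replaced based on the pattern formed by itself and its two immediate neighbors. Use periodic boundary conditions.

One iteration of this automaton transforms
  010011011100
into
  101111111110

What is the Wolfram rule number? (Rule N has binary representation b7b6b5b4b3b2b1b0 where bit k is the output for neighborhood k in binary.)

250

position 8: 111 → 1  (bit 7 = 1)
position 5: 110 → 1  (bit 6 = 1)
position 6: 101 → 1  (bit 5 = 1)
position 2: 100 → 1  (bit 4 = 1)
position 4: 011 → 1  (bit 3 = 1)
position 1: 010 → 0  (bit 2 = 0)
position 0: 001 → 1  (bit 1 = 1)
position 11: 000 → 0  (bit 0 = 0)
bits b7..b0 = 11111010 = 250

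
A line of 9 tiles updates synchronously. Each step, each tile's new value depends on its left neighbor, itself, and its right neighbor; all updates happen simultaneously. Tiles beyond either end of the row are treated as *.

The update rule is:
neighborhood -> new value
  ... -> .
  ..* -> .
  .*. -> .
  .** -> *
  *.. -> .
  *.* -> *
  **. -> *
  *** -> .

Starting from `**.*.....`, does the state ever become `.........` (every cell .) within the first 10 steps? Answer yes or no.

yes

.**......
***......
..*......
.........
all cells are . at step 4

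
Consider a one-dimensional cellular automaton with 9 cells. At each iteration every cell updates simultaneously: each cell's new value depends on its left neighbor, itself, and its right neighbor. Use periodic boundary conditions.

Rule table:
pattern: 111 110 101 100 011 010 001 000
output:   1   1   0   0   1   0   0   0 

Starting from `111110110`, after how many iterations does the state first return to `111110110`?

1

111110110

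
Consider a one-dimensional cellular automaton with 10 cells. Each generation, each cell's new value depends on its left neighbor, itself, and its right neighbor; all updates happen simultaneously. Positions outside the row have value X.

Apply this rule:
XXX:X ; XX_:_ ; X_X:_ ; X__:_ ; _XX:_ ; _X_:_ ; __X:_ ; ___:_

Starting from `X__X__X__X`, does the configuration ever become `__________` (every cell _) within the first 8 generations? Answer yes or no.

__________
all cells are _ at generation 1

yes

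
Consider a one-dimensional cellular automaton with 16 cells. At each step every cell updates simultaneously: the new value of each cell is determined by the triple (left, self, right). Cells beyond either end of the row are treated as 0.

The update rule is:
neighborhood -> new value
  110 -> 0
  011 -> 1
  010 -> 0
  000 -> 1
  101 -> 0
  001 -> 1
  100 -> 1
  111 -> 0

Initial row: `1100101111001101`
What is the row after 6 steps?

1101101101111001

1011001000111000
0010110111100111
1100100100011100
1011011011110011
0010010010001110
1101101101111001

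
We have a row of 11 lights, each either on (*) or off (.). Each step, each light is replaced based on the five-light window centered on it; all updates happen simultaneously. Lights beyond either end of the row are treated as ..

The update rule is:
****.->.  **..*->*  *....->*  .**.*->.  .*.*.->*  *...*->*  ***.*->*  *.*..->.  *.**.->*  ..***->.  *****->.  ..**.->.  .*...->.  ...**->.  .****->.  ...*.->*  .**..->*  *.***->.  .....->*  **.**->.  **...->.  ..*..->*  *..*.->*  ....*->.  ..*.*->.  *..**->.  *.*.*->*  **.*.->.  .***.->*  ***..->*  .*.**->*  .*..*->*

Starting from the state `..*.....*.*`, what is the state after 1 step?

.**.**.*.*.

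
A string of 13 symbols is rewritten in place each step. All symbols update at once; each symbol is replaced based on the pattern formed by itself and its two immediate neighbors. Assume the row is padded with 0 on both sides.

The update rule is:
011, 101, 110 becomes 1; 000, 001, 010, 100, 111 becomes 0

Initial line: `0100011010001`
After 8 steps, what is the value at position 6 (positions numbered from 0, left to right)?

0000011100000
0000010100000
0000001000000
0000000000000
0000000000000  (fixed point — unchanged through step 8)
position 6 holds 0

0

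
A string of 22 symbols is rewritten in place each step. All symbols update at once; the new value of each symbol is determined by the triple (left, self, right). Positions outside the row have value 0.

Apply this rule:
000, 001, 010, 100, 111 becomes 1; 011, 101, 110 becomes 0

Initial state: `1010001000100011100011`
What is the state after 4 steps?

1011111111111101011100
1001111111111001001011
1110111111110111111000
0100011111100011110111

0100011111100011110111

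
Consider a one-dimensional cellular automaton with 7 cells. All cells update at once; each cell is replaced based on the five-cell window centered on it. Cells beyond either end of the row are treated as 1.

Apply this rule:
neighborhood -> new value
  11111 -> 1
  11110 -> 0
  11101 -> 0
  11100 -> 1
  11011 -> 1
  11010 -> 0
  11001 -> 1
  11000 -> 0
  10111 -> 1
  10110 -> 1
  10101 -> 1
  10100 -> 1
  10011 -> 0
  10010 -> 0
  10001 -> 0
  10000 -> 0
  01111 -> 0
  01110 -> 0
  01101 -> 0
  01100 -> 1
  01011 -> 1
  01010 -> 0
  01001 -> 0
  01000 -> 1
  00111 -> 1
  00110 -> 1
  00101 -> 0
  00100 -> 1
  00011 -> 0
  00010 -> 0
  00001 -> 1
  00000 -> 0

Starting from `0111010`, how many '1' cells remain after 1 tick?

4

1100011
count of 1: 4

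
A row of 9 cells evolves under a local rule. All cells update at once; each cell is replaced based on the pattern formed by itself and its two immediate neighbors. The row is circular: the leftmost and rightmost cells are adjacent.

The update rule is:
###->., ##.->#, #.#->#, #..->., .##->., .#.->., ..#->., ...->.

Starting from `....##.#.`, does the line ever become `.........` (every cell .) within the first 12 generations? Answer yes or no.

yes

generation 1: .....##..
generation 2: ......#..
generation 3: .........
all cells are . at generation 3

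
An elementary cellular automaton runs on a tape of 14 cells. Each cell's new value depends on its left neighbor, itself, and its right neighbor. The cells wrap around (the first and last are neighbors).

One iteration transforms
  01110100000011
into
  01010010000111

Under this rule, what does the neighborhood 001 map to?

1

At position 11 the neighborhood is 001; the next row has 1 there.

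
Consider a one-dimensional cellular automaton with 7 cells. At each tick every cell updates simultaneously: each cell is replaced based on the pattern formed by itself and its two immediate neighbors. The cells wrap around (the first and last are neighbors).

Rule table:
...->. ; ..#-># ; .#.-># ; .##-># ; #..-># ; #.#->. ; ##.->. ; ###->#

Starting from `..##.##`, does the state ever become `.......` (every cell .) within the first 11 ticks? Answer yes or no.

###..#.
##.###.
#..##..
####.##
###..##
##.####
#..####
.######
.#####.
#####.#
####..#
tick 11 is ####..#, still not uniform .

no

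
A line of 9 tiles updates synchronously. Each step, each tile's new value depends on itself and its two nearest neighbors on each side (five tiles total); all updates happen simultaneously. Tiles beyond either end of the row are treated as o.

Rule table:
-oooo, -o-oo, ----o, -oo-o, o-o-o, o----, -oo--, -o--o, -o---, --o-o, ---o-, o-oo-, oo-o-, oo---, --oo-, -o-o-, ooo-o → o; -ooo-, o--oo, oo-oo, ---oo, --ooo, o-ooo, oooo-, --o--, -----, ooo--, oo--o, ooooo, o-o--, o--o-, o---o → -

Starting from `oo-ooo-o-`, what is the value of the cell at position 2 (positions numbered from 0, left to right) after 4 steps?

step 1: -o---oooo
step 2: o-o---o--
step 3: oo-o-o-o-
step 4: -oooooooo
position 2 holds o

o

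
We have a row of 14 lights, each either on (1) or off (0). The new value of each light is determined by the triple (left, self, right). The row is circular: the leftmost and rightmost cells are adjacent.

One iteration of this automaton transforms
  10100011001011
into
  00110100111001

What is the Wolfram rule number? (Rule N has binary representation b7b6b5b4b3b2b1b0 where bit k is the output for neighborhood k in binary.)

position 13: 111 → 1  (bit 7 = 1)
position 0: 110 → 0  (bit 6 = 0)
position 1: 101 → 0  (bit 5 = 0)
position 3: 100 → 1  (bit 4 = 1)
position 6: 011 → 0  (bit 3 = 0)
position 2: 010 → 1  (bit 2 = 1)
position 5: 001 → 1  (bit 1 = 1)
position 4: 000 → 0  (bit 0 = 0)
bits b7..b0 = 10010110 = 150

150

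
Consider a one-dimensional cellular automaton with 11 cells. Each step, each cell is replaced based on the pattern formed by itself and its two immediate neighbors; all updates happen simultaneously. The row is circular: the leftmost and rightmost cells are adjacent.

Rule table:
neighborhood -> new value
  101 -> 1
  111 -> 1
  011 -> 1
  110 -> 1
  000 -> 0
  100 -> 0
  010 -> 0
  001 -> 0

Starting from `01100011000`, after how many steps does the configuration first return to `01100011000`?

step 1: 01100011000

1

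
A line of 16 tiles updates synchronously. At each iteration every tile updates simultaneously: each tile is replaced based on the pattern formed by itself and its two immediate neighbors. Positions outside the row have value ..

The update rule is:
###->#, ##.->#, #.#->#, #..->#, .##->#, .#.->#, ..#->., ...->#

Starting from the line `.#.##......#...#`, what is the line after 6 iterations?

.###############

.#########.###.#
.###############
.###############  (fixed point — unchanged through iteration 6)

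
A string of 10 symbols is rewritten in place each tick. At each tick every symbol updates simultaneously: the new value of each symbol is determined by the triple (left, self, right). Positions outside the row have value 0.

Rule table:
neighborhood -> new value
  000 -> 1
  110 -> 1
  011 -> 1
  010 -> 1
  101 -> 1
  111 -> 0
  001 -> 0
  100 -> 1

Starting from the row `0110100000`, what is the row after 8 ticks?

0101111101

0111111111
0100000001
0111111101
0100000111
0111110101
0100011111
0111010001
0101111101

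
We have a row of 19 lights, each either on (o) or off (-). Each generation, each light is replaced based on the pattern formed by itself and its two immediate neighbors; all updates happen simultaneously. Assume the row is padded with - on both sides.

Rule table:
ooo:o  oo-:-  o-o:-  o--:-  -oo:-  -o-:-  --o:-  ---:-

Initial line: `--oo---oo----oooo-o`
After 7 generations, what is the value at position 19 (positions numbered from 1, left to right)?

-

generation 1: --------------oo---
generation 2: -------------------
generation 3: -------------------  (fixed point — unchanged through generation 7)
position 19 holds -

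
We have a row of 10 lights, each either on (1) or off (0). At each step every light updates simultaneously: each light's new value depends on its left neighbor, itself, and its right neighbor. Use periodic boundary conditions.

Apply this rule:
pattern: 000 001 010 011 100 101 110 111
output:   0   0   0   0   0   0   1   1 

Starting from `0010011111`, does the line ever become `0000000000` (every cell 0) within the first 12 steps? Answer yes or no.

step 1: 0000001111
step 2: 0000000111
step 3: 0000000011
step 4: 0000000001
step 5: 0000000000
all cells are 0 at step 5

yes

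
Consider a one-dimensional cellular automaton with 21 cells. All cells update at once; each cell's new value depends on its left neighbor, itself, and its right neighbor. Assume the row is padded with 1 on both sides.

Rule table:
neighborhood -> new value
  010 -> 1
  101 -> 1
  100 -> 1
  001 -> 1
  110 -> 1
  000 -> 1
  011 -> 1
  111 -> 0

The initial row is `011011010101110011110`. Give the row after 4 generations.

000000000001110011110

111111111111011110011
000000000001110011110
111111111111011110011  (repeats generation 1; period 2)
generation 4: 000000000001110011110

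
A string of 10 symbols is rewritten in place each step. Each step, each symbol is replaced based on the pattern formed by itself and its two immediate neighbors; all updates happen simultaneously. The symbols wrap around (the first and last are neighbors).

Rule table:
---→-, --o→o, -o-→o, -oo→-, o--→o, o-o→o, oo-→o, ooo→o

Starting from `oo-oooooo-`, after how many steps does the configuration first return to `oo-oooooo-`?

-oo-oooooo
o-oo-ooooo
oo-oo-oooo
ooo-oo-ooo
oooo-oo-oo
ooooo-oo-o
oooooo-oo-
-oooooo-oo
o-oooooo-o
oo-oooooo-

10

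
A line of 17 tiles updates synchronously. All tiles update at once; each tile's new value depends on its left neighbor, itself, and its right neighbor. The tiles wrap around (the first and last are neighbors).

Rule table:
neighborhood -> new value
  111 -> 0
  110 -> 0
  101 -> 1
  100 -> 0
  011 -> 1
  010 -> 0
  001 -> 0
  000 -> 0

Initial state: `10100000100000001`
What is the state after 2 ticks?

10000000000000000

01000000000000001
10000000000000000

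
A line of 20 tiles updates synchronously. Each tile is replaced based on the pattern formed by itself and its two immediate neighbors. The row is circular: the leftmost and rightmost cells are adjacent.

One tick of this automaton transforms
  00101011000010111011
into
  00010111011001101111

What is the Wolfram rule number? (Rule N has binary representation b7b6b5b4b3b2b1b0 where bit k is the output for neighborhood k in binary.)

position 15: 111 → 0  (bit 7 = 0)
position 7: 110 → 1  (bit 6 = 1)
position 3: 101 → 1  (bit 5 = 1)
position 0: 100 → 0  (bit 4 = 0)
position 6: 011 → 1  (bit 3 = 1)
position 2: 010 → 0  (bit 2 = 0)
position 1: 001 → 0  (bit 1 = 0)
position 9: 000 → 1  (bit 0 = 1)
bits b7..b0 = 01101001 = 105

105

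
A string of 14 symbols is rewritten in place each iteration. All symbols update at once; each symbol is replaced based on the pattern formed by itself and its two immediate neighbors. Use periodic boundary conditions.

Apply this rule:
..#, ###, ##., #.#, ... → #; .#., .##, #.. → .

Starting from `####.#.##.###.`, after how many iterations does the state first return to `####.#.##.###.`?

.####.#.##.###
#.####.#.##.##
##.####.#.##.#
###.####.#.##.
.###.####.#.##
#.###.####.#.#
##.###.####.#.
.##.###.####.#
#.##.###.####.
.#.##.###.####
#.#.##.###.###
##.#.##.###.##
###.#.##.###.#
####.#.##.###.

14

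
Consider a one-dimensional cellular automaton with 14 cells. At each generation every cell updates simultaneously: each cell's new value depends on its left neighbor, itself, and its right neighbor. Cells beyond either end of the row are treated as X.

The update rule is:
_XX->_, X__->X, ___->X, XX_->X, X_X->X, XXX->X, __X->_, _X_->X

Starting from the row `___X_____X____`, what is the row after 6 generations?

XX_XXXXX_XXXX_
XXX_XXXXX_XXXX
XXXX_XXXXX_XXX
XXXXX_XXXXX_XX
XXXXXX_XXXXX_X
XXXXXXX_XXXXX_

XXXXXXX_XXXXX_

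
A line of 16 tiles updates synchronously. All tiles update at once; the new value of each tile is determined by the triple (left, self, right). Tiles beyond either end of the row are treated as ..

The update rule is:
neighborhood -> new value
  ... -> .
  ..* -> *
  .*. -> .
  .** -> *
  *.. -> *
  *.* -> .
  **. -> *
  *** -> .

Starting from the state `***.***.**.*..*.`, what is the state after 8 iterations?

*.*.*.*.**..**.*
........******..
.......**....**.
......****..****
.....**..****..*
....******..***.
...**....****.**
..****..**..*.**

..****..**..*.**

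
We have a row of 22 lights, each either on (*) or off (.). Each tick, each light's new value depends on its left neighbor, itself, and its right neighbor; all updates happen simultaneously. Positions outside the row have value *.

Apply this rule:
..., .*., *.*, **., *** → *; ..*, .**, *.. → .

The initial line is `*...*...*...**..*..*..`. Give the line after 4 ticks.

tick 1: *.*.*.*.*.*..*..*..*..
tick 2: ***********..*..*..*..
tick 3: ***********..*..*..*..  (fixed point — unchanged through tick 4)

***********..*..*..*..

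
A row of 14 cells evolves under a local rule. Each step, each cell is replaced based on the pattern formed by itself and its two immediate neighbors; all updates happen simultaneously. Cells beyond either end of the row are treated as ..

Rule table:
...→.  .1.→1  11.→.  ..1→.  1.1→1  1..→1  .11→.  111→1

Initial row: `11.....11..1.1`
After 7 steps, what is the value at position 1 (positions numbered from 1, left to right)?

.

step 1: ..1......1.111
step 2: ..11.....11.1.
step 3: ....1......111
step 4: ....11......1.
step 5: ......1.....11
step 6: ......11......
step 7: ........1.....
position 1 holds .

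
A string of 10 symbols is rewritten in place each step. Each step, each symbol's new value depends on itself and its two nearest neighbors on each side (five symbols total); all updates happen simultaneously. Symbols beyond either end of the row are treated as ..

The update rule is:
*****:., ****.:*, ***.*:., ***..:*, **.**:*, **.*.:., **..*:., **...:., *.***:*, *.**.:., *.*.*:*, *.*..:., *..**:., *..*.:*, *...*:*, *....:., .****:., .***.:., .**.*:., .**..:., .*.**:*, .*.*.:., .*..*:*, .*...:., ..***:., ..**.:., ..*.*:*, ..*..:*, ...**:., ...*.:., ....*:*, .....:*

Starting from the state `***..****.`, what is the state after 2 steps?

*.*..*....

..*....**.
*.*..*....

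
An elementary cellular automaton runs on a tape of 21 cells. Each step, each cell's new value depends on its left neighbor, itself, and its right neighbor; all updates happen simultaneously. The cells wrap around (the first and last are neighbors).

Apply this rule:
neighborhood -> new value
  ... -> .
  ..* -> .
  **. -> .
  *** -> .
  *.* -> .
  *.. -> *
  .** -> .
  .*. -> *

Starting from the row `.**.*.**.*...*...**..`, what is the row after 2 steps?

....**.....*...*...**

....*....**..**....*.
....**.....*...*...**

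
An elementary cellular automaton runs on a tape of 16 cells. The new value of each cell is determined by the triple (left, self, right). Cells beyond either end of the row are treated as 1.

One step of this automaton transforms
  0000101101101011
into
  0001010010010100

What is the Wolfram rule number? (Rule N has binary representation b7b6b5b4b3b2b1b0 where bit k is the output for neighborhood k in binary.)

position 15: 111 → 0  (bit 7 = 0)
position 7: 110 → 0  (bit 6 = 0)
position 5: 101 → 1  (bit 5 = 1)
position 0: 100 → 0  (bit 4 = 0)
position 6: 011 → 0  (bit 3 = 0)
position 4: 010 → 0  (bit 2 = 0)
position 3: 001 → 1  (bit 1 = 1)
position 1: 000 → 0  (bit 0 = 0)
bits b7..b0 = 00100010 = 34

34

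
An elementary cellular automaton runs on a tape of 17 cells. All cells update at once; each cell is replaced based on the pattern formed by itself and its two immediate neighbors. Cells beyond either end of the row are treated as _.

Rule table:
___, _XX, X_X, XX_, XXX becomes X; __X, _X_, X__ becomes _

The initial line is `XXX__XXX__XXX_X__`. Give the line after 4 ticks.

XXX__XXX__XXXXXXX

tick 1: XXX__XXX__XXXX__X
tick 2: XXX__XXX__XXXX___
tick 3: XXX__XXX__XXXX_XX
tick 4: XXX__XXX__XXXXXXX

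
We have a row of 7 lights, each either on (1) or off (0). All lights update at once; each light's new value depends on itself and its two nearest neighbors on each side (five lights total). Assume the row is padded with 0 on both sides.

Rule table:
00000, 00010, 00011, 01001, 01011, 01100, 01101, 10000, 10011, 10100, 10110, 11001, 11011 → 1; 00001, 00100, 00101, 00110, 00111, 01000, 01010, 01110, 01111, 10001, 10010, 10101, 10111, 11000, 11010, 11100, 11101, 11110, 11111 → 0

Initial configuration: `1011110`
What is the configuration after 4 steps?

1010111

step 1: 0100000
step 2: 1001111
step 3: 0110000
step 4: 1010111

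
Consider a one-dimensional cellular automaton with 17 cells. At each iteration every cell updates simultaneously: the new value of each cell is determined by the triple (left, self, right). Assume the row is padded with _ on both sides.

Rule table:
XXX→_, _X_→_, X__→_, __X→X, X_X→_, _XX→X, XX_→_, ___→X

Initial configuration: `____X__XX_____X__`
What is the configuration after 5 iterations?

iteration 1: XXXX__XX__XXXX__X
iteration 2: X____XX__XX____X_
iteration 3: __XXXX__XX__XXX__
iteration 4: XXX____XX__XX___X
iteration 5: X___XXXX__XX__XX_

X___XXXX__XX__XX_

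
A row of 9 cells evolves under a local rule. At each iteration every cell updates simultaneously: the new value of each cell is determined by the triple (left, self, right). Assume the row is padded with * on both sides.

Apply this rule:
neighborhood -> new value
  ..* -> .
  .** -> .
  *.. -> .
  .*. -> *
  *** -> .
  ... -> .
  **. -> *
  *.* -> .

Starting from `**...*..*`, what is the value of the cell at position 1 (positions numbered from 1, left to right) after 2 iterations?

.*...*...
.*...*...
position 1 holds .

.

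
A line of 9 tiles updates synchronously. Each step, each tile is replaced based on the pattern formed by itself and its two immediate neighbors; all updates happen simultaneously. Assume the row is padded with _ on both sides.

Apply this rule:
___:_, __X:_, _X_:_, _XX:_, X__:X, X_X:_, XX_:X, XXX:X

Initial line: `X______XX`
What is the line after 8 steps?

step 1: _X______X
step 2: __X______
step 3: ___X_____
step 4: ____X____
step 5: _____X___
step 6: ______X__
step 7: _______X_
step 8: ________X

________X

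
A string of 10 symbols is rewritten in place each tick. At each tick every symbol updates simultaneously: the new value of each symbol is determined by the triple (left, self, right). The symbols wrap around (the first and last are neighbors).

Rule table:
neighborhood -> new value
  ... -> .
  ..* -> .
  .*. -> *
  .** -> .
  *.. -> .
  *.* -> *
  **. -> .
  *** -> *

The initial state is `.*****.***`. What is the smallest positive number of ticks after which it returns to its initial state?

*.***.*.*.
**.*.*****
*.***.****
.*.*.*.***
*******.*.
.*****.***

6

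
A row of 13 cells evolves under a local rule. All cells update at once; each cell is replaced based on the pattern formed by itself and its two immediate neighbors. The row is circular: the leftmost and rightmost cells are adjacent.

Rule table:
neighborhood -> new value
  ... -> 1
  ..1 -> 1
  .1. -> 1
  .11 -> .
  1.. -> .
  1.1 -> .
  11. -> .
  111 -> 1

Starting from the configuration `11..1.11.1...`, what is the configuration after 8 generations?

.1.1111...1..

...11....1.11
.11...1111...
1...11.11..11
..11......1.1
.1...111111.1
.1.11.1111..1
.1.....11..11
.1.1111...1..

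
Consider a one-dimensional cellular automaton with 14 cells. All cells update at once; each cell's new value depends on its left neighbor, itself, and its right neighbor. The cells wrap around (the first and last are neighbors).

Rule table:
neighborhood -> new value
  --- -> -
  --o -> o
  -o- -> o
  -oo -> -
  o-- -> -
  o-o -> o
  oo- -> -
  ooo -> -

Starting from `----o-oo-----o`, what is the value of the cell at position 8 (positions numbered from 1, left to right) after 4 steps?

-

---ooo------oo
--o--------o--
-oo-------oo--
o--------o----
position 8 holds -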